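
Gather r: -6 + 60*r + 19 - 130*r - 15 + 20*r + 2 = -50*r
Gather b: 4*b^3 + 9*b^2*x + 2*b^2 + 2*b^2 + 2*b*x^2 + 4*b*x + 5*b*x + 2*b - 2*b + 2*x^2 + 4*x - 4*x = 4*b^3 + b^2*(9*x + 4) + b*(2*x^2 + 9*x) + 2*x^2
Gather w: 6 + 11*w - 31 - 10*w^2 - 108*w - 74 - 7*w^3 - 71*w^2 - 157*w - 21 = -7*w^3 - 81*w^2 - 254*w - 120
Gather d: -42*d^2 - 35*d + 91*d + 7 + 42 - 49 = -42*d^2 + 56*d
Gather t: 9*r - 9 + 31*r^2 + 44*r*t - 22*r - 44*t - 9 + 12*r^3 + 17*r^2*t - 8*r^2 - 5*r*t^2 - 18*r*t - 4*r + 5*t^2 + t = 12*r^3 + 23*r^2 - 17*r + t^2*(5 - 5*r) + t*(17*r^2 + 26*r - 43) - 18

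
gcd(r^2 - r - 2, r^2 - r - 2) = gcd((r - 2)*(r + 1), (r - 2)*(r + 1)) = r^2 - r - 2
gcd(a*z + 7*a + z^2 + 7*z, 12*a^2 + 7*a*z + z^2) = 1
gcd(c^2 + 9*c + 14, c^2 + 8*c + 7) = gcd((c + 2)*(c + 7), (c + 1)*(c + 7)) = c + 7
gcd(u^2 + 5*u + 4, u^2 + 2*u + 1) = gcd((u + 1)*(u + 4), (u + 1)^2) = u + 1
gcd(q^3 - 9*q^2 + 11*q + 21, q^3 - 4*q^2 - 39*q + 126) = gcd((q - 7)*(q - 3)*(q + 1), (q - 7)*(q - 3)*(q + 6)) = q^2 - 10*q + 21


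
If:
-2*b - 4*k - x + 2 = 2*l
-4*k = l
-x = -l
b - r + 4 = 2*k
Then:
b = 1 - x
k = -x/4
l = x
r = 5 - x/2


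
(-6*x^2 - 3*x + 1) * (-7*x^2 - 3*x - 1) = 42*x^4 + 39*x^3 + 8*x^2 - 1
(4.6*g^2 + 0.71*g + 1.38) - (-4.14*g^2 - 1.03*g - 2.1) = 8.74*g^2 + 1.74*g + 3.48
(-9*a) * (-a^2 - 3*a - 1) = 9*a^3 + 27*a^2 + 9*a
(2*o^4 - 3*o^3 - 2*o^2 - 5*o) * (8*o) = 16*o^5 - 24*o^4 - 16*o^3 - 40*o^2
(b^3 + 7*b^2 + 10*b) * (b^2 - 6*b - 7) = b^5 + b^4 - 39*b^3 - 109*b^2 - 70*b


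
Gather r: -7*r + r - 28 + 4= -6*r - 24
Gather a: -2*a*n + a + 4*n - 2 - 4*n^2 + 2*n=a*(1 - 2*n) - 4*n^2 + 6*n - 2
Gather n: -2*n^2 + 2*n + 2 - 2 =-2*n^2 + 2*n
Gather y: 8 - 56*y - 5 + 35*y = 3 - 21*y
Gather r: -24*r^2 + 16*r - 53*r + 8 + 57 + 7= -24*r^2 - 37*r + 72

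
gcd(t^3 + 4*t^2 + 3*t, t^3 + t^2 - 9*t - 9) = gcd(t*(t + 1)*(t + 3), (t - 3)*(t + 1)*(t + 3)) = t^2 + 4*t + 3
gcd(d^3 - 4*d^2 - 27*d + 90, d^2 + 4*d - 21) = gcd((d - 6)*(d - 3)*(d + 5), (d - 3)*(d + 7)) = d - 3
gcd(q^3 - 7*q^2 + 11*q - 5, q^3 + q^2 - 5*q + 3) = q^2 - 2*q + 1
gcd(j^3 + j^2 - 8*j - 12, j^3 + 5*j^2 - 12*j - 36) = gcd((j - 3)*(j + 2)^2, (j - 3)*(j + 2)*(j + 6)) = j^2 - j - 6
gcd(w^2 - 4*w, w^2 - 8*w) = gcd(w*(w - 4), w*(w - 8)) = w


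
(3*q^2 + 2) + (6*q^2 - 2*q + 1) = 9*q^2 - 2*q + 3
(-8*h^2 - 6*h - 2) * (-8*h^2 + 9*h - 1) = 64*h^4 - 24*h^3 - 30*h^2 - 12*h + 2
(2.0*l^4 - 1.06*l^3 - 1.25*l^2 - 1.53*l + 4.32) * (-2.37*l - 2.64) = -4.74*l^5 - 2.7678*l^4 + 5.7609*l^3 + 6.9261*l^2 - 6.1992*l - 11.4048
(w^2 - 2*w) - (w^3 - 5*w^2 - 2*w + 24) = -w^3 + 6*w^2 - 24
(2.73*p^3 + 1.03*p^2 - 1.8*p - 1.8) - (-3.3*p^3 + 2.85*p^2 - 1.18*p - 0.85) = 6.03*p^3 - 1.82*p^2 - 0.62*p - 0.95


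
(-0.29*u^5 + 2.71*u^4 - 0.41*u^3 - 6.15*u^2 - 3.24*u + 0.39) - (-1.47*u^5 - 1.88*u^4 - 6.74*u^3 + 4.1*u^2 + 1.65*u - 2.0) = 1.18*u^5 + 4.59*u^4 + 6.33*u^3 - 10.25*u^2 - 4.89*u + 2.39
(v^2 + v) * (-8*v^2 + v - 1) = -8*v^4 - 7*v^3 - v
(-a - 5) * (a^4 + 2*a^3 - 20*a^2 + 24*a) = -a^5 - 7*a^4 + 10*a^3 + 76*a^2 - 120*a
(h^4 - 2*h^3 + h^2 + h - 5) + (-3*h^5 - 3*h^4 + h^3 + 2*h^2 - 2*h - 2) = -3*h^5 - 2*h^4 - h^3 + 3*h^2 - h - 7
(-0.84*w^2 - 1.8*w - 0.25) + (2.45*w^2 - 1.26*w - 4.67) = 1.61*w^2 - 3.06*w - 4.92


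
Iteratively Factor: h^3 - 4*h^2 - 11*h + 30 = (h + 3)*(h^2 - 7*h + 10) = (h - 2)*(h + 3)*(h - 5)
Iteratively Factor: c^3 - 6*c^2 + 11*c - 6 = (c - 2)*(c^2 - 4*c + 3) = (c - 3)*(c - 2)*(c - 1)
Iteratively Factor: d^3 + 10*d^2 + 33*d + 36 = (d + 3)*(d^2 + 7*d + 12) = (d + 3)^2*(d + 4)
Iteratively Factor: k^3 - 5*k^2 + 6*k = (k - 3)*(k^2 - 2*k) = (k - 3)*(k - 2)*(k)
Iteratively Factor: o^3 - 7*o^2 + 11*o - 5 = (o - 1)*(o^2 - 6*o + 5) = (o - 5)*(o - 1)*(o - 1)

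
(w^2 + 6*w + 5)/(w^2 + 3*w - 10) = (w + 1)/(w - 2)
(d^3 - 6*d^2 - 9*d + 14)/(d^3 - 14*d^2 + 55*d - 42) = (d + 2)/(d - 6)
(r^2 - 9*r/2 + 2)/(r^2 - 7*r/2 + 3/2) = (r - 4)/(r - 3)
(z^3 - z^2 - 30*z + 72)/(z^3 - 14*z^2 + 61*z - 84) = (z + 6)/(z - 7)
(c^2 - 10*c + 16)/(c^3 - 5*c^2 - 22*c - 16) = (c - 2)/(c^2 + 3*c + 2)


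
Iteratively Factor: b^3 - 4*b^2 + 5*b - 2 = (b - 1)*(b^2 - 3*b + 2) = (b - 2)*(b - 1)*(b - 1)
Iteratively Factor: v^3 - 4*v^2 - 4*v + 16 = (v + 2)*(v^2 - 6*v + 8) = (v - 2)*(v + 2)*(v - 4)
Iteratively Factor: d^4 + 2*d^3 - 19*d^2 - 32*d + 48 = (d + 4)*(d^3 - 2*d^2 - 11*d + 12) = (d - 4)*(d + 4)*(d^2 + 2*d - 3) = (d - 4)*(d + 3)*(d + 4)*(d - 1)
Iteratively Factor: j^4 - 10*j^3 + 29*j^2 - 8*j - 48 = (j - 4)*(j^3 - 6*j^2 + 5*j + 12) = (j - 4)*(j - 3)*(j^2 - 3*j - 4) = (j - 4)^2*(j - 3)*(j + 1)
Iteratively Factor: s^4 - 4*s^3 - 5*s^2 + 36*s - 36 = (s + 3)*(s^3 - 7*s^2 + 16*s - 12) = (s - 3)*(s + 3)*(s^2 - 4*s + 4) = (s - 3)*(s - 2)*(s + 3)*(s - 2)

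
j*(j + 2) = j^2 + 2*j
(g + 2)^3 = g^3 + 6*g^2 + 12*g + 8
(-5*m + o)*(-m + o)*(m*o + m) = 5*m^3*o + 5*m^3 - 6*m^2*o^2 - 6*m^2*o + m*o^3 + m*o^2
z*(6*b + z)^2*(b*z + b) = 36*b^3*z^2 + 36*b^3*z + 12*b^2*z^3 + 12*b^2*z^2 + b*z^4 + b*z^3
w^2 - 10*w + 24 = (w - 6)*(w - 4)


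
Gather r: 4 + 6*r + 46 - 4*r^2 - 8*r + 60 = -4*r^2 - 2*r + 110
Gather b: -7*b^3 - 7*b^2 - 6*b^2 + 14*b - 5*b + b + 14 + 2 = -7*b^3 - 13*b^2 + 10*b + 16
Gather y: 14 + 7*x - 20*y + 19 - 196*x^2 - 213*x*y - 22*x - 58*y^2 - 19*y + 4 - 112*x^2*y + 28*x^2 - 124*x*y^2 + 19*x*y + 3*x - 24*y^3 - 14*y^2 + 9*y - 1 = -168*x^2 - 12*x - 24*y^3 + y^2*(-124*x - 72) + y*(-112*x^2 - 194*x - 30) + 36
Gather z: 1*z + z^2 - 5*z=z^2 - 4*z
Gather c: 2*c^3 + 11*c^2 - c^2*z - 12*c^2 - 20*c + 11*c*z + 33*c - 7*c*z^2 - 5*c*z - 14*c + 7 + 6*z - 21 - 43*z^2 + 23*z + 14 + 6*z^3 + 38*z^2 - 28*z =2*c^3 + c^2*(-z - 1) + c*(-7*z^2 + 6*z - 1) + 6*z^3 - 5*z^2 + z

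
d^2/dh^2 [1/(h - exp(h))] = (2*(1 - exp(h))^2 + (h - exp(h))*exp(h))/(h - exp(h))^3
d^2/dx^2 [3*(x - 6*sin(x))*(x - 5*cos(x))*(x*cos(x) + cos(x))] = -3*x^3*cos(x) - 18*x^2*sin(x) + 36*x^2*sin(2*x) - 3*x^2*cos(x) + 30*x^2*cos(2*x) - 69*x*sin(x)/2 + 96*x*sin(2*x) - 405*x*sin(3*x)/2 + 18*x*cos(x) - 42*x*cos(2*x) - 45*sin(x)/2 + 12*sin(2*x) - 405*sin(3*x)/2 + 51*cos(x) - 51*cos(2*x) + 135*cos(3*x) - 15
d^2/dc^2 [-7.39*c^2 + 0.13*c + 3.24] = -14.7800000000000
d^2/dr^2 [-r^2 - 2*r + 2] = -2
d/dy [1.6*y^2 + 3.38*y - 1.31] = 3.2*y + 3.38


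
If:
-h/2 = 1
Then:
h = -2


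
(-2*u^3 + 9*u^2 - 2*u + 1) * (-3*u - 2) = 6*u^4 - 23*u^3 - 12*u^2 + u - 2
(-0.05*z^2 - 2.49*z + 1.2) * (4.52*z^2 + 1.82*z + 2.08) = -0.226*z^4 - 11.3458*z^3 + 0.788199999999999*z^2 - 2.9952*z + 2.496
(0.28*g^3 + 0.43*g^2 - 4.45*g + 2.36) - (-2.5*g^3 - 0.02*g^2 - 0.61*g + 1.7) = 2.78*g^3 + 0.45*g^2 - 3.84*g + 0.66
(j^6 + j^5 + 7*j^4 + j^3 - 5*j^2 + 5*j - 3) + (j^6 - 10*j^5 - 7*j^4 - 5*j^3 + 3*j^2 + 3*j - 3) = 2*j^6 - 9*j^5 - 4*j^3 - 2*j^2 + 8*j - 6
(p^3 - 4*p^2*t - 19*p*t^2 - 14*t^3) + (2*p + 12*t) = p^3 - 4*p^2*t - 19*p*t^2 + 2*p - 14*t^3 + 12*t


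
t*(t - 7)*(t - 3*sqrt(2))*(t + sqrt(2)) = t^4 - 7*t^3 - 2*sqrt(2)*t^3 - 6*t^2 + 14*sqrt(2)*t^2 + 42*t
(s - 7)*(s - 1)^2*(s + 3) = s^4 - 6*s^3 - 12*s^2 + 38*s - 21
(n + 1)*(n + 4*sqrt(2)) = n^2 + n + 4*sqrt(2)*n + 4*sqrt(2)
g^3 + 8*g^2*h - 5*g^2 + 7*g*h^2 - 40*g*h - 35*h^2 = (g - 5)*(g + h)*(g + 7*h)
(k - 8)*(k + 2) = k^2 - 6*k - 16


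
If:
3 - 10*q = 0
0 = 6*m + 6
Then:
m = -1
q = 3/10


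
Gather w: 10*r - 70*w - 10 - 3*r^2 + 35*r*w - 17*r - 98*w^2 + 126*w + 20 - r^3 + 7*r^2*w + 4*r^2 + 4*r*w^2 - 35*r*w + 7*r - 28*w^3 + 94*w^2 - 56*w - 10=-r^3 + 7*r^2*w + r^2 - 28*w^3 + w^2*(4*r - 4)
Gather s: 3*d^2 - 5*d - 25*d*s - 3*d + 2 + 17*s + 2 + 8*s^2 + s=3*d^2 - 8*d + 8*s^2 + s*(18 - 25*d) + 4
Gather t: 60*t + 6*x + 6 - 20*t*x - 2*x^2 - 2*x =t*(60 - 20*x) - 2*x^2 + 4*x + 6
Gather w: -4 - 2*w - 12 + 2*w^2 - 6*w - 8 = 2*w^2 - 8*w - 24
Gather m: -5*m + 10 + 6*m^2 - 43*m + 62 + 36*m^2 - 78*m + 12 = 42*m^2 - 126*m + 84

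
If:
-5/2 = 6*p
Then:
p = -5/12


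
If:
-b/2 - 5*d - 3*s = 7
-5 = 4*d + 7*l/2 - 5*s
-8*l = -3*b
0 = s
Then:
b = 48/73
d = -107/73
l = 18/73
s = 0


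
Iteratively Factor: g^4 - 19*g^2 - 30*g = (g + 2)*(g^3 - 2*g^2 - 15*g) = (g - 5)*(g + 2)*(g^2 + 3*g) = (g - 5)*(g + 2)*(g + 3)*(g)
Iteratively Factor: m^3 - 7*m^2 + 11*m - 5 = (m - 5)*(m^2 - 2*m + 1) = (m - 5)*(m - 1)*(m - 1)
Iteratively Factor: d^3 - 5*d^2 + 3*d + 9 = (d - 3)*(d^2 - 2*d - 3) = (d - 3)^2*(d + 1)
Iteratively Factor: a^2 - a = (a)*(a - 1)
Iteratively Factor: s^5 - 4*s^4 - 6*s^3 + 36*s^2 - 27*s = (s - 3)*(s^4 - s^3 - 9*s^2 + 9*s) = (s - 3)^2*(s^3 + 2*s^2 - 3*s) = (s - 3)^2*(s - 1)*(s^2 + 3*s) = (s - 3)^2*(s - 1)*(s + 3)*(s)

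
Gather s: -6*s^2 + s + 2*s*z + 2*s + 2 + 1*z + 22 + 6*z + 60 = -6*s^2 + s*(2*z + 3) + 7*z + 84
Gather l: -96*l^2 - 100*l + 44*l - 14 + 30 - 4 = -96*l^2 - 56*l + 12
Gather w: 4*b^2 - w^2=4*b^2 - w^2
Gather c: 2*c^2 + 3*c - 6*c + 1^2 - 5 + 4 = 2*c^2 - 3*c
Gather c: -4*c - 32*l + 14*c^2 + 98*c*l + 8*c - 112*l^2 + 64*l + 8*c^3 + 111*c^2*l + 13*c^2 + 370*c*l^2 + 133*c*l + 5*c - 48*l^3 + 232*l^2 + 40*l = 8*c^3 + c^2*(111*l + 27) + c*(370*l^2 + 231*l + 9) - 48*l^3 + 120*l^2 + 72*l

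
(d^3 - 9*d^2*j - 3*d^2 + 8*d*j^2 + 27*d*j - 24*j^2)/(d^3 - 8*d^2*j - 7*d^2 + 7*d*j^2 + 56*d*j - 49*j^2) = (d^2 - 8*d*j - 3*d + 24*j)/(d^2 - 7*d*j - 7*d + 49*j)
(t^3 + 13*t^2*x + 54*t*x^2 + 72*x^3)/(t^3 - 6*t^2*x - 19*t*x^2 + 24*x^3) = (t^2 + 10*t*x + 24*x^2)/(t^2 - 9*t*x + 8*x^2)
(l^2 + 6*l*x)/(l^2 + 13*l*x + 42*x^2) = l/(l + 7*x)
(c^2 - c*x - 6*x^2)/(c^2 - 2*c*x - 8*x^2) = (-c + 3*x)/(-c + 4*x)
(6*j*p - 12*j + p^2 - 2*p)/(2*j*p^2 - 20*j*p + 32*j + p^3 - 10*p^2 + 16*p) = (6*j + p)/(2*j*p - 16*j + p^2 - 8*p)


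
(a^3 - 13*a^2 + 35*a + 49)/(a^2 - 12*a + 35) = (a^2 - 6*a - 7)/(a - 5)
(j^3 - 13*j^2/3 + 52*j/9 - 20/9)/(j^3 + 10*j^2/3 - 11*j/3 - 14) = (9*j^2 - 21*j + 10)/(3*(3*j^2 + 16*j + 21))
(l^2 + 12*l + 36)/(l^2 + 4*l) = (l^2 + 12*l + 36)/(l*(l + 4))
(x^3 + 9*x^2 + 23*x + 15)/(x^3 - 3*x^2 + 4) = (x^2 + 8*x + 15)/(x^2 - 4*x + 4)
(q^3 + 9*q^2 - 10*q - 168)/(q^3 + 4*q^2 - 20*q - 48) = (q + 7)/(q + 2)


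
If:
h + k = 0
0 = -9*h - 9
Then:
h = -1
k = 1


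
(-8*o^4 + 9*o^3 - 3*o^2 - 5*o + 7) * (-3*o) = 24*o^5 - 27*o^4 + 9*o^3 + 15*o^2 - 21*o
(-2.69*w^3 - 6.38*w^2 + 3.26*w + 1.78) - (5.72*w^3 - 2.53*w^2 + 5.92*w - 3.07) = -8.41*w^3 - 3.85*w^2 - 2.66*w + 4.85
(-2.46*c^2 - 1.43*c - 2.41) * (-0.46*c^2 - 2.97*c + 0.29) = 1.1316*c^4 + 7.964*c^3 + 4.6423*c^2 + 6.743*c - 0.6989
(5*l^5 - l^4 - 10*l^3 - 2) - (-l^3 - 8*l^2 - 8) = 5*l^5 - l^4 - 9*l^3 + 8*l^2 + 6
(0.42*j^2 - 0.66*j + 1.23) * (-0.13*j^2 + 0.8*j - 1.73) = -0.0546*j^4 + 0.4218*j^3 - 1.4145*j^2 + 2.1258*j - 2.1279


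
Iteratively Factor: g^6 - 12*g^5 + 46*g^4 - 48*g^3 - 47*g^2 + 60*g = (g)*(g^5 - 12*g^4 + 46*g^3 - 48*g^2 - 47*g + 60) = g*(g - 1)*(g^4 - 11*g^3 + 35*g^2 - 13*g - 60) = g*(g - 1)*(g + 1)*(g^3 - 12*g^2 + 47*g - 60) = g*(g - 5)*(g - 1)*(g + 1)*(g^2 - 7*g + 12) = g*(g - 5)*(g - 4)*(g - 1)*(g + 1)*(g - 3)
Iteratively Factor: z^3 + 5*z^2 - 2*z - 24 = (z + 3)*(z^2 + 2*z - 8) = (z + 3)*(z + 4)*(z - 2)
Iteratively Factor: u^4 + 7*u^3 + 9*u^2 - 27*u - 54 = (u + 3)*(u^3 + 4*u^2 - 3*u - 18) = (u - 2)*(u + 3)*(u^2 + 6*u + 9) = (u - 2)*(u + 3)^2*(u + 3)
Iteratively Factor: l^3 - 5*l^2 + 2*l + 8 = (l - 4)*(l^2 - l - 2) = (l - 4)*(l + 1)*(l - 2)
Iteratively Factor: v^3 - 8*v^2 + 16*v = (v)*(v^2 - 8*v + 16) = v*(v - 4)*(v - 4)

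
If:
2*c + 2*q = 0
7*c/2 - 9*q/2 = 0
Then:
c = 0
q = 0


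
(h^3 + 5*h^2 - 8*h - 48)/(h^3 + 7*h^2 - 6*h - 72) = (h + 4)/(h + 6)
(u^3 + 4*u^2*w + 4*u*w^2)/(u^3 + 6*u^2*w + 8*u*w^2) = (u + 2*w)/(u + 4*w)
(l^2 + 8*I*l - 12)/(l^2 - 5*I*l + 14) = (l + 6*I)/(l - 7*I)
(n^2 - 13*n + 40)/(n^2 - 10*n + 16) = (n - 5)/(n - 2)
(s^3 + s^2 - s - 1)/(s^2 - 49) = (s^3 + s^2 - s - 1)/(s^2 - 49)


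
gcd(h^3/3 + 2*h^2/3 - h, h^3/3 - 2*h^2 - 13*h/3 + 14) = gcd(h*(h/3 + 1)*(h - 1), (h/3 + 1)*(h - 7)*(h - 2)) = h + 3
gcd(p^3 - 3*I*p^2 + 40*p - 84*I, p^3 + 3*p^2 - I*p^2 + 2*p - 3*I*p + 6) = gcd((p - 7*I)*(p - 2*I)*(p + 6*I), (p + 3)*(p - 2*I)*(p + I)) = p - 2*I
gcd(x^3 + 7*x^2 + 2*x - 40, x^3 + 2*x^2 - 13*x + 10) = x^2 + 3*x - 10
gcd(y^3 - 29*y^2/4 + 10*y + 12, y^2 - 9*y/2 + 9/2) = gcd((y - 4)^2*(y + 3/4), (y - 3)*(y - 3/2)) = 1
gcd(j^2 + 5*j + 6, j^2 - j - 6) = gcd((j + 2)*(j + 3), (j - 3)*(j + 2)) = j + 2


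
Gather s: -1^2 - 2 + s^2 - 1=s^2 - 4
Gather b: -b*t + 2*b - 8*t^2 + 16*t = b*(2 - t) - 8*t^2 + 16*t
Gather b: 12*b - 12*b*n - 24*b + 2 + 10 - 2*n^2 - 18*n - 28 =b*(-12*n - 12) - 2*n^2 - 18*n - 16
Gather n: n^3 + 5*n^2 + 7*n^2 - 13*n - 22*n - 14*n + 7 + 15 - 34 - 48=n^3 + 12*n^2 - 49*n - 60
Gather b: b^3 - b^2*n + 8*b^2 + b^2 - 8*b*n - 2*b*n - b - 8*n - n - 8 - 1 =b^3 + b^2*(9 - n) + b*(-10*n - 1) - 9*n - 9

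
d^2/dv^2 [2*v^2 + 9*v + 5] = 4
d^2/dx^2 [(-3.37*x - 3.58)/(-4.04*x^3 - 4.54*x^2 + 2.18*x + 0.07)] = (330.022752*x^5 + 1072.043088*x^4 + 1248.88956*x^3 + 264.994944*x^2 - 200.091396*x + 35.274108)/(65.939264*x^9 + 222.300192*x^8 + 143.069328*x^7 - 149.759*x^6 - 84.904248*x^5 + 64.098276*x^4 - 6.14402*x^3 - 0.931266*x^2 - 0.032046*x - 0.000343)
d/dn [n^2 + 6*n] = 2*n + 6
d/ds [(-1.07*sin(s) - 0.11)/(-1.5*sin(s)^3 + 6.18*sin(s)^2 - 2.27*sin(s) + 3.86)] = (-3.21*sin(s)^3 + 6.1176*sin(s)^2 + 1.3596*sin(s) - 4.3799)*cos(s)/(2.25*sin(s)^6 - 18.54*sin(s)^5 + 45.0024*sin(s)^4 - 39.6372*sin(s)^3 + 52.8625*sin(s)^2 - 17.5244*sin(s) + 14.8996)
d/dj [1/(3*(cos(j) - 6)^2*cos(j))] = (cos(j) - 2)*sin(j)/((cos(j) - 6)^3*cos(j)^2)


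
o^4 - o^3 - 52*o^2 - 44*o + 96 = (o - 8)*(o - 1)*(o + 2)*(o + 6)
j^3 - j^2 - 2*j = j*(j - 2)*(j + 1)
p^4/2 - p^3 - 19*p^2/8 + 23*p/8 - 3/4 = (p/2 + 1)*(p - 3)*(p - 1/2)^2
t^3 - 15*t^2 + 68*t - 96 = (t - 8)*(t - 4)*(t - 3)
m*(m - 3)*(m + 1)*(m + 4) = m^4 + 2*m^3 - 11*m^2 - 12*m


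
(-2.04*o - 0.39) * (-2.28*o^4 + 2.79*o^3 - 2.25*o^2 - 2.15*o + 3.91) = 4.6512*o^5 - 4.8024*o^4 + 3.5019*o^3 + 5.2635*o^2 - 7.1379*o - 1.5249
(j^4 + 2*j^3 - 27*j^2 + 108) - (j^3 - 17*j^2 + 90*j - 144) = j^4 + j^3 - 10*j^2 - 90*j + 252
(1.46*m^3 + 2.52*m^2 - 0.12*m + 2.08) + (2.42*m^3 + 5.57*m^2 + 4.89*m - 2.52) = 3.88*m^3 + 8.09*m^2 + 4.77*m - 0.44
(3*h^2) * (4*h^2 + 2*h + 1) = 12*h^4 + 6*h^3 + 3*h^2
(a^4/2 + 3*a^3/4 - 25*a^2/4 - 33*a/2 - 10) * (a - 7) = a^5/2 - 11*a^4/4 - 23*a^3/2 + 109*a^2/4 + 211*a/2 + 70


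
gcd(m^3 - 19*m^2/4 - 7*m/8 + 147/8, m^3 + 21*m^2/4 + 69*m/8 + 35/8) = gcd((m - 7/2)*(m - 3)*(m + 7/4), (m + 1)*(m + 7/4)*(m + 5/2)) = m + 7/4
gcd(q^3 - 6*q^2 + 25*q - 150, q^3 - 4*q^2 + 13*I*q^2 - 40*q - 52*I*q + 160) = q + 5*I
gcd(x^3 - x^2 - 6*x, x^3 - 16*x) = x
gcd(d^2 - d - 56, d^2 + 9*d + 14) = d + 7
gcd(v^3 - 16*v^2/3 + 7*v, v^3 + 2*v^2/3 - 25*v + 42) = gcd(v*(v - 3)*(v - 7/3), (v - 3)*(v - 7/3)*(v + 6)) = v^2 - 16*v/3 + 7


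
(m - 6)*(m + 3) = m^2 - 3*m - 18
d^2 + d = d*(d + 1)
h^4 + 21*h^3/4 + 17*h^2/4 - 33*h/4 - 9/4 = (h - 1)*(h + 1/4)*(h + 3)^2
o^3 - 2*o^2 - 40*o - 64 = (o - 8)*(o + 2)*(o + 4)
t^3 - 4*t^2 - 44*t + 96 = (t - 8)*(t - 2)*(t + 6)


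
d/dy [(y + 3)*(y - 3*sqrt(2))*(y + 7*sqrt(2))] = 3*y^2 + 6*y + 8*sqrt(2)*y - 42 + 12*sqrt(2)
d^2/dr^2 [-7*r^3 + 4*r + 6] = -42*r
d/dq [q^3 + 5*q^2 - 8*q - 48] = 3*q^2 + 10*q - 8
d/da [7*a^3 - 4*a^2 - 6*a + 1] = 21*a^2 - 8*a - 6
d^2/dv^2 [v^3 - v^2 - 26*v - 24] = 6*v - 2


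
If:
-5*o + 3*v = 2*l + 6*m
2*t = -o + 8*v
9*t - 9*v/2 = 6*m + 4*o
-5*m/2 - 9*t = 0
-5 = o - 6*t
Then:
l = 1145/28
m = 1095/28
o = -1965/28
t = -1825/168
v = -965/84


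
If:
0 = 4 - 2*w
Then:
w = 2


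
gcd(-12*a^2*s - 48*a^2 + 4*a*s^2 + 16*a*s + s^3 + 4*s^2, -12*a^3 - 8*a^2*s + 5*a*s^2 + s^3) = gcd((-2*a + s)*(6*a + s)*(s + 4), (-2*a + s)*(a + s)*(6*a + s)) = -12*a^2 + 4*a*s + s^2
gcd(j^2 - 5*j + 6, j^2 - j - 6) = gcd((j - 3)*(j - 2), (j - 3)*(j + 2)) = j - 3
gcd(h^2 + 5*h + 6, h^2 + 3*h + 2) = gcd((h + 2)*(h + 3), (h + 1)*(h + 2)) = h + 2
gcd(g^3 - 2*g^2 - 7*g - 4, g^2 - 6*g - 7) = g + 1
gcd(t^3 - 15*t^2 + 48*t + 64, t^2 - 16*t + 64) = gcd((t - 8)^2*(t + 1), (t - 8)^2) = t^2 - 16*t + 64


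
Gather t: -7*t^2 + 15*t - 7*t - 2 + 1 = -7*t^2 + 8*t - 1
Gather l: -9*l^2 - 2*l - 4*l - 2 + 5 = -9*l^2 - 6*l + 3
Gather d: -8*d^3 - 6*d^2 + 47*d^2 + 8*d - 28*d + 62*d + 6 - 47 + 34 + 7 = -8*d^3 + 41*d^2 + 42*d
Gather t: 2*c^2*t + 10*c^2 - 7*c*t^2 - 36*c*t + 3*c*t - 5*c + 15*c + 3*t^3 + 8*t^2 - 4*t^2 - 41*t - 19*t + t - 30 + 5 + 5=10*c^2 + 10*c + 3*t^3 + t^2*(4 - 7*c) + t*(2*c^2 - 33*c - 59) - 20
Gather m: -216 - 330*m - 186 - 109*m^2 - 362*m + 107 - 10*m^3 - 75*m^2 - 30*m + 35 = -10*m^3 - 184*m^2 - 722*m - 260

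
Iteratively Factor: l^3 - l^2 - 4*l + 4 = (l - 2)*(l^2 + l - 2) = (l - 2)*(l + 2)*(l - 1)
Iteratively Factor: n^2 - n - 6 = (n - 3)*(n + 2)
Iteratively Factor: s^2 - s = (s - 1)*(s)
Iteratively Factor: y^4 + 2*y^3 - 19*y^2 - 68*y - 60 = (y + 2)*(y^3 - 19*y - 30) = (y - 5)*(y + 2)*(y^2 + 5*y + 6) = (y - 5)*(y + 2)*(y + 3)*(y + 2)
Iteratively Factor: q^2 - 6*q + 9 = (q - 3)*(q - 3)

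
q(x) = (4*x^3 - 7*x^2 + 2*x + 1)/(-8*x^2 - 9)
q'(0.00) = -0.22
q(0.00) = -0.11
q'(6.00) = -0.50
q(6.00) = -2.10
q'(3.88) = -0.48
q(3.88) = -1.06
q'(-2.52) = -0.63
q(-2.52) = 1.88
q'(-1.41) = -0.85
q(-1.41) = 1.08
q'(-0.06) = -0.33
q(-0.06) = -0.09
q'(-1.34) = -0.87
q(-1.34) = 1.02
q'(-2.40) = -0.64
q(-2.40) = 1.80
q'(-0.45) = -0.90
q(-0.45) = 0.16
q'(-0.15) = -0.49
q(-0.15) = -0.06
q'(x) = 16*x*(4*x^3 - 7*x^2 + 2*x + 1)/(-8*x^2 - 9)^2 + (12*x^2 - 14*x + 2)/(-8*x^2 - 9) = 2*(-16*x^4 - 46*x^2 + 71*x - 9)/(64*x^4 + 144*x^2 + 81)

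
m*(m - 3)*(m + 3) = m^3 - 9*m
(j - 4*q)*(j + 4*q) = j^2 - 16*q^2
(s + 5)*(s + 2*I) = s^2 + 5*s + 2*I*s + 10*I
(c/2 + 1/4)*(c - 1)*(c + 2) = c^3/2 + 3*c^2/4 - 3*c/4 - 1/2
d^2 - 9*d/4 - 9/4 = (d - 3)*(d + 3/4)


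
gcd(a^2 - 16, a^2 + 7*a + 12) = a + 4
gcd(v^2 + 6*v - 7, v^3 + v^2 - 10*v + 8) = v - 1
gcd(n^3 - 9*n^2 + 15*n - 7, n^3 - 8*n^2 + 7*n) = n^2 - 8*n + 7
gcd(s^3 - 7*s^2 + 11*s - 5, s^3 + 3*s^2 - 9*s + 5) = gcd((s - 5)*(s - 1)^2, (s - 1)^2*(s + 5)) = s^2 - 2*s + 1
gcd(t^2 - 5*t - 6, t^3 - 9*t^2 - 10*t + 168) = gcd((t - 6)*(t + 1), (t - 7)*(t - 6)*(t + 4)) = t - 6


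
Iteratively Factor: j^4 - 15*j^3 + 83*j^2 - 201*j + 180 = (j - 4)*(j^3 - 11*j^2 + 39*j - 45) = (j - 5)*(j - 4)*(j^2 - 6*j + 9) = (j - 5)*(j - 4)*(j - 3)*(j - 3)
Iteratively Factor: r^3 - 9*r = (r)*(r^2 - 9) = r*(r + 3)*(r - 3)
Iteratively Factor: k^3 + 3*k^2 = (k + 3)*(k^2) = k*(k + 3)*(k)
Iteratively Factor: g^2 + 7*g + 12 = (g + 3)*(g + 4)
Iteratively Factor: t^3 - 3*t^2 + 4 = (t - 2)*(t^2 - t - 2) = (t - 2)*(t + 1)*(t - 2)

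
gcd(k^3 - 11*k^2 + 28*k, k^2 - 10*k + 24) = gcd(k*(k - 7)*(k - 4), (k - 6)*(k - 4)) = k - 4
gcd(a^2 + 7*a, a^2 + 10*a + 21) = a + 7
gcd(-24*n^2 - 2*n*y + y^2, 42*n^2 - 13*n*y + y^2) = -6*n + y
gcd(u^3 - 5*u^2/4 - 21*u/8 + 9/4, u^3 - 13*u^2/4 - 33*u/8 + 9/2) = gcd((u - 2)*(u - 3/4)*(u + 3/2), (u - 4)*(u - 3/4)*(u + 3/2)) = u^2 + 3*u/4 - 9/8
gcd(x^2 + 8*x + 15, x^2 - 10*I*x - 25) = 1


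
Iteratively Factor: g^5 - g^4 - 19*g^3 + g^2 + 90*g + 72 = (g + 1)*(g^4 - 2*g^3 - 17*g^2 + 18*g + 72) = (g + 1)*(g + 3)*(g^3 - 5*g^2 - 2*g + 24) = (g + 1)*(g + 2)*(g + 3)*(g^2 - 7*g + 12) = (g - 3)*(g + 1)*(g + 2)*(g + 3)*(g - 4)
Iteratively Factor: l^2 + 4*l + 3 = (l + 3)*(l + 1)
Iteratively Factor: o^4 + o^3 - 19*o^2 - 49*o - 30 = (o + 1)*(o^3 - 19*o - 30) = (o + 1)*(o + 3)*(o^2 - 3*o - 10) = (o - 5)*(o + 1)*(o + 3)*(o + 2)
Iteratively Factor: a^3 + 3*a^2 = (a)*(a^2 + 3*a) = a^2*(a + 3)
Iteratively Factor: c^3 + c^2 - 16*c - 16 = (c - 4)*(c^2 + 5*c + 4) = (c - 4)*(c + 4)*(c + 1)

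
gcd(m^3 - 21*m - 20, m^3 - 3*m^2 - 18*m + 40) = m^2 - m - 20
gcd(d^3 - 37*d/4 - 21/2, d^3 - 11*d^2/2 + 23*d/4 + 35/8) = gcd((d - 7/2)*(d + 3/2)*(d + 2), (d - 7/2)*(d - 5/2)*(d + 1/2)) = d - 7/2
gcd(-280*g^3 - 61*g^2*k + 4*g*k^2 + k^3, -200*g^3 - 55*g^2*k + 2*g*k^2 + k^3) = 40*g^2 + 3*g*k - k^2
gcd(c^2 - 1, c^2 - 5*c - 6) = c + 1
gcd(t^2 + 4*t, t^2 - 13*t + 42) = 1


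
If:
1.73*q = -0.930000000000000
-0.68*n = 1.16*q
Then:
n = 0.92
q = -0.54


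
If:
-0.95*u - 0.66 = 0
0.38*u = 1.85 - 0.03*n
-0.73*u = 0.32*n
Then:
No Solution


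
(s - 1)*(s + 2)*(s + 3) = s^3 + 4*s^2 + s - 6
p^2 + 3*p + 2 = (p + 1)*(p + 2)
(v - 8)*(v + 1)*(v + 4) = v^3 - 3*v^2 - 36*v - 32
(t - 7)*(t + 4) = t^2 - 3*t - 28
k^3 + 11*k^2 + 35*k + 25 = (k + 1)*(k + 5)^2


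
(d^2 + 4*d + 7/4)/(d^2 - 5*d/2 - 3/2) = (d + 7/2)/(d - 3)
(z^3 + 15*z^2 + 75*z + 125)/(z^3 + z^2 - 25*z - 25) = (z^2 + 10*z + 25)/(z^2 - 4*z - 5)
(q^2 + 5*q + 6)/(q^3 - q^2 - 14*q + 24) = (q^2 + 5*q + 6)/(q^3 - q^2 - 14*q + 24)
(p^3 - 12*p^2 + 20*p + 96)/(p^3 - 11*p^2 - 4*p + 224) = (p^2 - 4*p - 12)/(p^2 - 3*p - 28)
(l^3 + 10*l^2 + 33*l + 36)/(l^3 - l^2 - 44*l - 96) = (l + 3)/(l - 8)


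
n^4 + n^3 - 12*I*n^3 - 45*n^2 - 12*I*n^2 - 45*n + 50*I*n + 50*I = (n + 1)*(n - 5*I)^2*(n - 2*I)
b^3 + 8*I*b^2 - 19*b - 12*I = (b + I)*(b + 3*I)*(b + 4*I)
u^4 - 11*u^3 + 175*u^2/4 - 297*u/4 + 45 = (u - 4)*(u - 3)*(u - 5/2)*(u - 3/2)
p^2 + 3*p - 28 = (p - 4)*(p + 7)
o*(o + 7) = o^2 + 7*o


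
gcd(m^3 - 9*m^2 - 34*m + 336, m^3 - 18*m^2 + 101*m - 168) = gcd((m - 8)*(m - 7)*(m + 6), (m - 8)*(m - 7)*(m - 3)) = m^2 - 15*m + 56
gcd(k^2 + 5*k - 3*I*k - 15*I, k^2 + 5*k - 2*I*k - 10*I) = k + 5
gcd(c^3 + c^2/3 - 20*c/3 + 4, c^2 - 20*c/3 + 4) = c - 2/3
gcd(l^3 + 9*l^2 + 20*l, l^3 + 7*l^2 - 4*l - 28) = 1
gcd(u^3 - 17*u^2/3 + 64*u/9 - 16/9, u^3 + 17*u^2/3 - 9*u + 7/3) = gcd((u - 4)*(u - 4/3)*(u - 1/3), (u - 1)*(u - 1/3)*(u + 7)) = u - 1/3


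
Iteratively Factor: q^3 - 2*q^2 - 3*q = (q + 1)*(q^2 - 3*q) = q*(q + 1)*(q - 3)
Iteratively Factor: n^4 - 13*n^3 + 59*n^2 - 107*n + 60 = (n - 3)*(n^3 - 10*n^2 + 29*n - 20) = (n - 4)*(n - 3)*(n^2 - 6*n + 5) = (n - 5)*(n - 4)*(n - 3)*(n - 1)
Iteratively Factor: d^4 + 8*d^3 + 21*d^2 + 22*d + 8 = (d + 1)*(d^3 + 7*d^2 + 14*d + 8) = (d + 1)^2*(d^2 + 6*d + 8) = (d + 1)^2*(d + 4)*(d + 2)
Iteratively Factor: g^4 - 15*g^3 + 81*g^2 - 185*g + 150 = (g - 5)*(g^3 - 10*g^2 + 31*g - 30) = (g - 5)*(g - 2)*(g^2 - 8*g + 15) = (g - 5)*(g - 3)*(g - 2)*(g - 5)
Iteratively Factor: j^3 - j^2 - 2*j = (j - 2)*(j^2 + j) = j*(j - 2)*(j + 1)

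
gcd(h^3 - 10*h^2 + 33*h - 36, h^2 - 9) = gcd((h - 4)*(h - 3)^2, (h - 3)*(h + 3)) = h - 3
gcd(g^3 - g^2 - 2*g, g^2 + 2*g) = g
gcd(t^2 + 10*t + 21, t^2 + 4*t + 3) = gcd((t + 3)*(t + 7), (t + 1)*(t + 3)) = t + 3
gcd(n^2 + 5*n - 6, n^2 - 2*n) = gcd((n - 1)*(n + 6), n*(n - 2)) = 1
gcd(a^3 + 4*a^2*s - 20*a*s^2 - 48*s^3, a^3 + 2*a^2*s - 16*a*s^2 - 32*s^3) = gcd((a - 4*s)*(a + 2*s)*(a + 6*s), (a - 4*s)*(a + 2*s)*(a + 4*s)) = -a^2 + 2*a*s + 8*s^2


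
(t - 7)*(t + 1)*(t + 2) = t^3 - 4*t^2 - 19*t - 14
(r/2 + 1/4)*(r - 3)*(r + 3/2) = r^3/2 - r^2/2 - 21*r/8 - 9/8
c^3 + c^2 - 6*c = c*(c - 2)*(c + 3)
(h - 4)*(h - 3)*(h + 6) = h^3 - h^2 - 30*h + 72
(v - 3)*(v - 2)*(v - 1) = v^3 - 6*v^2 + 11*v - 6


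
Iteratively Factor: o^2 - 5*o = (o - 5)*(o)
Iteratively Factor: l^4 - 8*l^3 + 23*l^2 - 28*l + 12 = (l - 2)*(l^3 - 6*l^2 + 11*l - 6) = (l - 2)^2*(l^2 - 4*l + 3) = (l - 2)^2*(l - 1)*(l - 3)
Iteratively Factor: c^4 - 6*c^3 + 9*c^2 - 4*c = (c)*(c^3 - 6*c^2 + 9*c - 4) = c*(c - 1)*(c^2 - 5*c + 4) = c*(c - 1)^2*(c - 4)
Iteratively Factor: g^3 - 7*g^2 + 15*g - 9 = (g - 1)*(g^2 - 6*g + 9) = (g - 3)*(g - 1)*(g - 3)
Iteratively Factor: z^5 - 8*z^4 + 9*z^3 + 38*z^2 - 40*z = (z + 2)*(z^4 - 10*z^3 + 29*z^2 - 20*z) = (z - 4)*(z + 2)*(z^3 - 6*z^2 + 5*z) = (z - 4)*(z - 1)*(z + 2)*(z^2 - 5*z) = z*(z - 4)*(z - 1)*(z + 2)*(z - 5)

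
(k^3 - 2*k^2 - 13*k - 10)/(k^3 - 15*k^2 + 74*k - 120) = (k^2 + 3*k + 2)/(k^2 - 10*k + 24)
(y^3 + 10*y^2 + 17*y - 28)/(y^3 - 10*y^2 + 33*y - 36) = (y^3 + 10*y^2 + 17*y - 28)/(y^3 - 10*y^2 + 33*y - 36)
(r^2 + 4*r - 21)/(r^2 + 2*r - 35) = (r - 3)/(r - 5)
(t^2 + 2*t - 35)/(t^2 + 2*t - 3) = (t^2 + 2*t - 35)/(t^2 + 2*t - 3)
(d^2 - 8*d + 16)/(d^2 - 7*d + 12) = (d - 4)/(d - 3)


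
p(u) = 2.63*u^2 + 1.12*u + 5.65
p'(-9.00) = -46.22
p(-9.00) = 208.60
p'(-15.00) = -77.78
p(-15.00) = 580.60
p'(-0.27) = -0.30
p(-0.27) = 5.54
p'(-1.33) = -5.88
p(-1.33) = 8.81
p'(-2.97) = -14.50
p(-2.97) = 25.52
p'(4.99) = 27.37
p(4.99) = 76.73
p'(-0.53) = -1.67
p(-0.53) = 5.80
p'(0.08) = 1.54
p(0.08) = 5.76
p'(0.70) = 4.80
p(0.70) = 7.72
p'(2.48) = 14.16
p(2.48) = 24.60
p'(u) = 5.26*u + 1.12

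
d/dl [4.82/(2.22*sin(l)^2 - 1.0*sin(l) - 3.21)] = (4.82 - 21.4008*sin(l))*cos(l)/(-2.22*sin(l)^2 + 1.0*sin(l) + 3.21)^2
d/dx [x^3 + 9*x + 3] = 3*x^2 + 9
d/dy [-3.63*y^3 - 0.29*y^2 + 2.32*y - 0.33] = -10.89*y^2 - 0.58*y + 2.32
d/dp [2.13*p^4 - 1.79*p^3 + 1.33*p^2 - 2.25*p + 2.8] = 8.52*p^3 - 5.37*p^2 + 2.66*p - 2.25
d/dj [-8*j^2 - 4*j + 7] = -16*j - 4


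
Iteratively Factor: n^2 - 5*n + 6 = (n - 2)*(n - 3)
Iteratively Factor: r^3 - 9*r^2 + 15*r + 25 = (r + 1)*(r^2 - 10*r + 25) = (r - 5)*(r + 1)*(r - 5)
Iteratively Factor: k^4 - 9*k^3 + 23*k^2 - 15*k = (k - 5)*(k^3 - 4*k^2 + 3*k) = (k - 5)*(k - 1)*(k^2 - 3*k) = k*(k - 5)*(k - 1)*(k - 3)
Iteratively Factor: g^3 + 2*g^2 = (g)*(g^2 + 2*g) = g*(g + 2)*(g)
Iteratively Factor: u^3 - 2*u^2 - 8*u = (u - 4)*(u^2 + 2*u) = (u - 4)*(u + 2)*(u)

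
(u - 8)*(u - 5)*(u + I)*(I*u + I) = I*u^4 - u^3 - 12*I*u^3 + 12*u^2 + 27*I*u^2 - 27*u + 40*I*u - 40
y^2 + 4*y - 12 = (y - 2)*(y + 6)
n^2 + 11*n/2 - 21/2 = (n - 3/2)*(n + 7)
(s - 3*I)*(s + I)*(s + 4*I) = s^3 + 2*I*s^2 + 11*s + 12*I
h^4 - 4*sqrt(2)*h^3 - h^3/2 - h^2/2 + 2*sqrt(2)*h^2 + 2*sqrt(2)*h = h*(h - 1)*(h + 1/2)*(h - 4*sqrt(2))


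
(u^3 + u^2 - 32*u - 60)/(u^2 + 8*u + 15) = (u^2 - 4*u - 12)/(u + 3)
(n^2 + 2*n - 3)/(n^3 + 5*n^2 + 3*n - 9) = 1/(n + 3)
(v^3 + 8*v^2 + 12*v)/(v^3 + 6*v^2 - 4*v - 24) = v/(v - 2)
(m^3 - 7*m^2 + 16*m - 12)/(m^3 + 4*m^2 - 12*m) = (m^2 - 5*m + 6)/(m*(m + 6))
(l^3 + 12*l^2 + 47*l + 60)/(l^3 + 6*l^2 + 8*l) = (l^2 + 8*l + 15)/(l*(l + 2))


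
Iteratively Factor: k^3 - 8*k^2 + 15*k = (k - 3)*(k^2 - 5*k) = (k - 5)*(k - 3)*(k)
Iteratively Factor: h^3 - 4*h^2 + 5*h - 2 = (h - 2)*(h^2 - 2*h + 1) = (h - 2)*(h - 1)*(h - 1)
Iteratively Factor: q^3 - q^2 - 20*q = (q - 5)*(q^2 + 4*q) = q*(q - 5)*(q + 4)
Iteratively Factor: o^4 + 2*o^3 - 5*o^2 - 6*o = (o + 3)*(o^3 - o^2 - 2*o) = (o - 2)*(o + 3)*(o^2 + o) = (o - 2)*(o + 1)*(o + 3)*(o)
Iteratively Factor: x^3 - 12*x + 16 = (x - 2)*(x^2 + 2*x - 8) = (x - 2)^2*(x + 4)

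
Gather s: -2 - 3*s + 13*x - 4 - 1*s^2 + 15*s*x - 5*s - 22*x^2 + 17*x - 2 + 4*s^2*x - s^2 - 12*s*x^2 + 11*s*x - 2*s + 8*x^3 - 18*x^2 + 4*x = s^2*(4*x - 2) + s*(-12*x^2 + 26*x - 10) + 8*x^3 - 40*x^2 + 34*x - 8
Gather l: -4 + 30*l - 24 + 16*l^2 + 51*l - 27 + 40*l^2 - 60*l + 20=56*l^2 + 21*l - 35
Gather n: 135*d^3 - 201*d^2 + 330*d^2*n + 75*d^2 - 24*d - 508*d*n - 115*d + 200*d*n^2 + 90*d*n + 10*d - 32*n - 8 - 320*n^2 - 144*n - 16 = 135*d^3 - 126*d^2 - 129*d + n^2*(200*d - 320) + n*(330*d^2 - 418*d - 176) - 24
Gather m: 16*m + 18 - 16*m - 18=0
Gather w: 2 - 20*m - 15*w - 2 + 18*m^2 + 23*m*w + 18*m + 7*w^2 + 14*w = 18*m^2 - 2*m + 7*w^2 + w*(23*m - 1)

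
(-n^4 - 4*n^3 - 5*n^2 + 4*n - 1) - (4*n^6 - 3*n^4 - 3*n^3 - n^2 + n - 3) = -4*n^6 + 2*n^4 - n^3 - 4*n^2 + 3*n + 2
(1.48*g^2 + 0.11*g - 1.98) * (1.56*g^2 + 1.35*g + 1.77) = 2.3088*g^4 + 2.1696*g^3 - 0.3207*g^2 - 2.4783*g - 3.5046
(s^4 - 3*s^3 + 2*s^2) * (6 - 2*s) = -2*s^5 + 12*s^4 - 22*s^3 + 12*s^2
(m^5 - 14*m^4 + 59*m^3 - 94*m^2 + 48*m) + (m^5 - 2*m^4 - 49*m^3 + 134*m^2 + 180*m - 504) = 2*m^5 - 16*m^4 + 10*m^3 + 40*m^2 + 228*m - 504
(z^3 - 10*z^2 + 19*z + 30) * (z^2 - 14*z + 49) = z^5 - 24*z^4 + 208*z^3 - 726*z^2 + 511*z + 1470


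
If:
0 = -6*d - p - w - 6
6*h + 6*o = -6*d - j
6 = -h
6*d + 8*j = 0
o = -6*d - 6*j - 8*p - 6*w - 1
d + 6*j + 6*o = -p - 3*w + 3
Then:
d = -16/71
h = -6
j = 12/71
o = 440/71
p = 1493/142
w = -2153/142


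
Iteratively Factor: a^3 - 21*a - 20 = (a + 1)*(a^2 - a - 20) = (a - 5)*(a + 1)*(a + 4)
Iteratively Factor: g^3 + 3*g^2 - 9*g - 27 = (g - 3)*(g^2 + 6*g + 9) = (g - 3)*(g + 3)*(g + 3)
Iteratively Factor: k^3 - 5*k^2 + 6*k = (k - 3)*(k^2 - 2*k) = (k - 3)*(k - 2)*(k)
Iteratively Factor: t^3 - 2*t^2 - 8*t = (t - 4)*(t^2 + 2*t) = t*(t - 4)*(t + 2)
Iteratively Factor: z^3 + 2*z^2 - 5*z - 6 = (z + 1)*(z^2 + z - 6) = (z + 1)*(z + 3)*(z - 2)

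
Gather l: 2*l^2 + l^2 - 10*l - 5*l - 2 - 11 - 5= 3*l^2 - 15*l - 18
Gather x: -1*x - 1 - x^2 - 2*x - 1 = -x^2 - 3*x - 2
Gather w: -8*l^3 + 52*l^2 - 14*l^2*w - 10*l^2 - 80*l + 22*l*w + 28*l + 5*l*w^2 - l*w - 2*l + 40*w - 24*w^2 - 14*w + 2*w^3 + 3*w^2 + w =-8*l^3 + 42*l^2 - 54*l + 2*w^3 + w^2*(5*l - 21) + w*(-14*l^2 + 21*l + 27)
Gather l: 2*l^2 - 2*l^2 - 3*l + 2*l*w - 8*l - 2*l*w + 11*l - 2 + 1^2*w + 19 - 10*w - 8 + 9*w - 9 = 0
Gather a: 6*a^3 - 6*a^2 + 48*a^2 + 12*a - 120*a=6*a^3 + 42*a^2 - 108*a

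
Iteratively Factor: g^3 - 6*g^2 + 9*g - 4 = (g - 1)*(g^2 - 5*g + 4) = (g - 4)*(g - 1)*(g - 1)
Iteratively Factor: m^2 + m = (m)*(m + 1)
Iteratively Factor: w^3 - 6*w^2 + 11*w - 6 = (w - 2)*(w^2 - 4*w + 3) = (w - 3)*(w - 2)*(w - 1)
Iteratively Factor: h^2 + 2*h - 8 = (h + 4)*(h - 2)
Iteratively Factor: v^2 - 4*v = (v - 4)*(v)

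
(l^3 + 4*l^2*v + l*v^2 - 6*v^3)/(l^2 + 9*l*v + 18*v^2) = (l^2 + l*v - 2*v^2)/(l + 6*v)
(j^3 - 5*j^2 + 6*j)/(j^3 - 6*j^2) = (j^2 - 5*j + 6)/(j*(j - 6))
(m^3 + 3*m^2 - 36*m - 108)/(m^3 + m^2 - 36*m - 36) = (m + 3)/(m + 1)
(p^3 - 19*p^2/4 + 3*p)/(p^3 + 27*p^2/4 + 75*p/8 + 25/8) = 2*p*(4*p^2 - 19*p + 12)/(8*p^3 + 54*p^2 + 75*p + 25)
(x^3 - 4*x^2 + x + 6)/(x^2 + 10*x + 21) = (x^3 - 4*x^2 + x + 6)/(x^2 + 10*x + 21)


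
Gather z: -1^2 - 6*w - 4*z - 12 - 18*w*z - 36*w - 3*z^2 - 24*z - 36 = -42*w - 3*z^2 + z*(-18*w - 28) - 49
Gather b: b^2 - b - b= b^2 - 2*b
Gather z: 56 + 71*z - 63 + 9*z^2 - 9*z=9*z^2 + 62*z - 7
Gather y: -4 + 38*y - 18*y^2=-18*y^2 + 38*y - 4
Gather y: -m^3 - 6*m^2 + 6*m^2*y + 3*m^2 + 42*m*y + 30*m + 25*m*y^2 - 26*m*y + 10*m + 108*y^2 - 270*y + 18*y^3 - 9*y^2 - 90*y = -m^3 - 3*m^2 + 40*m + 18*y^3 + y^2*(25*m + 99) + y*(6*m^2 + 16*m - 360)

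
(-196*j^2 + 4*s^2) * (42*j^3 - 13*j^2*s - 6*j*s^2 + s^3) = -8232*j^5 + 2548*j^4*s + 1344*j^3*s^2 - 248*j^2*s^3 - 24*j*s^4 + 4*s^5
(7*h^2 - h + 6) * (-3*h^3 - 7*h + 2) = -21*h^5 + 3*h^4 - 67*h^3 + 21*h^2 - 44*h + 12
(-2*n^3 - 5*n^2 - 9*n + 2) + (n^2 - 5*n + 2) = -2*n^3 - 4*n^2 - 14*n + 4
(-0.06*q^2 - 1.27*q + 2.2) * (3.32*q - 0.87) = -0.1992*q^3 - 4.1642*q^2 + 8.4089*q - 1.914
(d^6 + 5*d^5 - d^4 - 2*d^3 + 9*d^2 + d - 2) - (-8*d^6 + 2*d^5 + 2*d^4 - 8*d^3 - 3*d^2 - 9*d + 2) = 9*d^6 + 3*d^5 - 3*d^4 + 6*d^3 + 12*d^2 + 10*d - 4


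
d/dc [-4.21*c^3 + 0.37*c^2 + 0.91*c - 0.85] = -12.63*c^2 + 0.74*c + 0.91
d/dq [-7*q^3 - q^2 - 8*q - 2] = -21*q^2 - 2*q - 8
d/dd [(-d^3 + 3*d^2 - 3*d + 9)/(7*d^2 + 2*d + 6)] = (-7*d^4 - 4*d^3 + 9*d^2 - 90*d - 36)/(49*d^4 + 28*d^3 + 88*d^2 + 24*d + 36)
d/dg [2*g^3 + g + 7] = 6*g^2 + 1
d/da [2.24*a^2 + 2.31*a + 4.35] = 4.48*a + 2.31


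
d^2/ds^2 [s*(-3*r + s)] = 2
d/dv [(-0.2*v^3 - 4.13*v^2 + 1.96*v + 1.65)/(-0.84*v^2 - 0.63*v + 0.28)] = (0.168*v^4 + 0.252*v^3 + 4.0803*v^2 + 0.4592*v + 1.5883)/(0.7056*v^4 + 1.0584*v^3 - 0.0735*v^2 - 0.3528*v + 0.0784)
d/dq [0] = 0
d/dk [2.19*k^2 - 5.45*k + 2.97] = 4.38*k - 5.45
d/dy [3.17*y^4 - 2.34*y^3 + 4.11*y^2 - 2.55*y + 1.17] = 12.68*y^3 - 7.02*y^2 + 8.22*y - 2.55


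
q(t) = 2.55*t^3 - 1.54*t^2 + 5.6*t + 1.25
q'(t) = 7.65*t^2 - 3.08*t + 5.6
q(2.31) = 37.40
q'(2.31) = 39.31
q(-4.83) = -349.05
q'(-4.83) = 198.94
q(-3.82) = -184.76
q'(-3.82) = 129.00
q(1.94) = 24.94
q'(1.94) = 28.42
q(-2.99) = -97.43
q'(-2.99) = 83.20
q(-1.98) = -35.67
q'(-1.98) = 41.69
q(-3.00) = -98.26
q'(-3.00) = 83.69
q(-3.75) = -175.88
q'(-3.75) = 124.73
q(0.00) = 1.25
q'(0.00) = 5.60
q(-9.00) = -2032.84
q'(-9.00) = 652.97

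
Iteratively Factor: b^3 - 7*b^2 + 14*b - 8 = (b - 2)*(b^2 - 5*b + 4) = (b - 4)*(b - 2)*(b - 1)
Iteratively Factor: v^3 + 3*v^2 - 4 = (v + 2)*(v^2 + v - 2) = (v + 2)^2*(v - 1)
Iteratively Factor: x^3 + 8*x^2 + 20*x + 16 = (x + 4)*(x^2 + 4*x + 4) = (x + 2)*(x + 4)*(x + 2)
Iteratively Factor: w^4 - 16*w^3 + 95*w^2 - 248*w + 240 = (w - 4)*(w^3 - 12*w^2 + 47*w - 60) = (w - 4)*(w - 3)*(w^2 - 9*w + 20) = (w - 4)^2*(w - 3)*(w - 5)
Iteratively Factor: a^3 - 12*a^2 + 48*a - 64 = (a - 4)*(a^2 - 8*a + 16) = (a - 4)^2*(a - 4)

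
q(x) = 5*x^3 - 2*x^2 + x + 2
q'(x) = 15*x^2 - 4*x + 1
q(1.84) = 28.22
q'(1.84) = 44.42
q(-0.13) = 1.83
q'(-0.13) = 1.77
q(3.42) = 182.04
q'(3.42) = 162.77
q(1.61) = 19.29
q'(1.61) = 33.44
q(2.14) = 43.98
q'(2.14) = 61.13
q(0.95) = 5.43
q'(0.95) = 10.74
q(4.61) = 453.97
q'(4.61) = 301.34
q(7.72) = 2191.02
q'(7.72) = 864.10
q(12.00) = 8366.00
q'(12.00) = 2113.00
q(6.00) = 1016.00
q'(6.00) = 517.00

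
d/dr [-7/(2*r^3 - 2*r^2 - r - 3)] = 7*(6*r^2 - 4*r - 1)/(-2*r^3 + 2*r^2 + r + 3)^2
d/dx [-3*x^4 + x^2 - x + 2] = -12*x^3 + 2*x - 1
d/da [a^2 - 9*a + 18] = 2*a - 9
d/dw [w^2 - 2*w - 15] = 2*w - 2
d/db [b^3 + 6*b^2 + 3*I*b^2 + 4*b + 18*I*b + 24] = 3*b^2 + 6*b*(2 + I) + 4 + 18*I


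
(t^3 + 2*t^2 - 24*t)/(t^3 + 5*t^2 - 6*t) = (t - 4)/(t - 1)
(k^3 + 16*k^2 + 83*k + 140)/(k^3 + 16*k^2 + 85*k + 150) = (k^2 + 11*k + 28)/(k^2 + 11*k + 30)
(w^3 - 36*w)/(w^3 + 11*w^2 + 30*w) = (w - 6)/(w + 5)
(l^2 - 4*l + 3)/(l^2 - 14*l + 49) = (l^2 - 4*l + 3)/(l^2 - 14*l + 49)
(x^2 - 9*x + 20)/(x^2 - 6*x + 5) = (x - 4)/(x - 1)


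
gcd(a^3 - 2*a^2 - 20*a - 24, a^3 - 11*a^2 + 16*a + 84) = a^2 - 4*a - 12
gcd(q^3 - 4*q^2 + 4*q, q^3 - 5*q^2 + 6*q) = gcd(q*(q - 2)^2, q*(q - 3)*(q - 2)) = q^2 - 2*q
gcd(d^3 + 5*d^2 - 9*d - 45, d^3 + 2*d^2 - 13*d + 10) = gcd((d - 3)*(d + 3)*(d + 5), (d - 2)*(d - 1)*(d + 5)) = d + 5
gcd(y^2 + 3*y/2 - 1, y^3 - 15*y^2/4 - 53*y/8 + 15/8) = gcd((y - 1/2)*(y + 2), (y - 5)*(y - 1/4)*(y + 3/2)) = 1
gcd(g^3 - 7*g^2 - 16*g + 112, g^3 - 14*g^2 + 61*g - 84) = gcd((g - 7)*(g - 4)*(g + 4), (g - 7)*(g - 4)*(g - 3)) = g^2 - 11*g + 28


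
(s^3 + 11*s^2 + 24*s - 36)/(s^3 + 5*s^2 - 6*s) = (s + 6)/s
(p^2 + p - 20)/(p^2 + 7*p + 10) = (p - 4)/(p + 2)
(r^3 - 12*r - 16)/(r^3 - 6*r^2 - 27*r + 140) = (r^2 + 4*r + 4)/(r^2 - 2*r - 35)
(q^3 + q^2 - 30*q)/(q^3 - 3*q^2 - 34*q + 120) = q/(q - 4)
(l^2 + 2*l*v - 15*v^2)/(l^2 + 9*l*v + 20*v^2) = (l - 3*v)/(l + 4*v)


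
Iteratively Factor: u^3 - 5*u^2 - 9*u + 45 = (u + 3)*(u^2 - 8*u + 15) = (u - 5)*(u + 3)*(u - 3)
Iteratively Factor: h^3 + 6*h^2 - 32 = (h + 4)*(h^2 + 2*h - 8) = (h + 4)^2*(h - 2)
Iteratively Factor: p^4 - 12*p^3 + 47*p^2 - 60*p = (p - 3)*(p^3 - 9*p^2 + 20*p) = p*(p - 3)*(p^2 - 9*p + 20) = p*(p - 4)*(p - 3)*(p - 5)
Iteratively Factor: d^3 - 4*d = (d)*(d^2 - 4) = d*(d - 2)*(d + 2)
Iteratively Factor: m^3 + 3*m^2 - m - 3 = (m + 3)*(m^2 - 1) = (m + 1)*(m + 3)*(m - 1)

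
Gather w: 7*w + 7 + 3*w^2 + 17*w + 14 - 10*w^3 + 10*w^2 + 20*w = -10*w^3 + 13*w^2 + 44*w + 21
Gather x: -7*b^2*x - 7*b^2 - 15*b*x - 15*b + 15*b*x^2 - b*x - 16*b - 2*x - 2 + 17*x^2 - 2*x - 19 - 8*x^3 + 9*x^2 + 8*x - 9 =-7*b^2 - 31*b - 8*x^3 + x^2*(15*b + 26) + x*(-7*b^2 - 16*b + 4) - 30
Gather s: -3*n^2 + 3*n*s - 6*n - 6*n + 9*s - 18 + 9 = -3*n^2 - 12*n + s*(3*n + 9) - 9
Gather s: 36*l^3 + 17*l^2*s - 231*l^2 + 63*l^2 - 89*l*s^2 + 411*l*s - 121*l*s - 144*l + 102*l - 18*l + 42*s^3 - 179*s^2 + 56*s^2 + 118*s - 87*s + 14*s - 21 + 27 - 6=36*l^3 - 168*l^2 - 60*l + 42*s^3 + s^2*(-89*l - 123) + s*(17*l^2 + 290*l + 45)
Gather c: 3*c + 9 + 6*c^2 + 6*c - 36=6*c^2 + 9*c - 27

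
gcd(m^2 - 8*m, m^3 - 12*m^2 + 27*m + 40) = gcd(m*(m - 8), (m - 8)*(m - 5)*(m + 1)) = m - 8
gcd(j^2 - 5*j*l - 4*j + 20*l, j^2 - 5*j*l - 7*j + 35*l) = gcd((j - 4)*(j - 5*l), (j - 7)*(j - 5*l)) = j - 5*l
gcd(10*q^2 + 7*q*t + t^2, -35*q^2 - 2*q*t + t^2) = 5*q + t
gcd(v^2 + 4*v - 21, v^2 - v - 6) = v - 3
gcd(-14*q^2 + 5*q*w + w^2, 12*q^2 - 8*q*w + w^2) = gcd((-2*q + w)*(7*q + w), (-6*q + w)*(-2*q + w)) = 2*q - w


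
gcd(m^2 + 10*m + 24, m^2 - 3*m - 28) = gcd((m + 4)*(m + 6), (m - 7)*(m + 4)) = m + 4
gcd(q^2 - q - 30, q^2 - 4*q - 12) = q - 6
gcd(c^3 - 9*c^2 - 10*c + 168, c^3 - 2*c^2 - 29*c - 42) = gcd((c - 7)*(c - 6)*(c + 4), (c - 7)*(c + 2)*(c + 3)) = c - 7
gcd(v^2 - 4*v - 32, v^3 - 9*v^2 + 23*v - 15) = 1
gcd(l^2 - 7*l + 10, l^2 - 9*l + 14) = l - 2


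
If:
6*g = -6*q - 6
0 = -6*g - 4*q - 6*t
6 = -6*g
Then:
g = -1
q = 0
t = 1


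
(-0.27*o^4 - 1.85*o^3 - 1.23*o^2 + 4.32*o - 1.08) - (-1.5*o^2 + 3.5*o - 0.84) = -0.27*o^4 - 1.85*o^3 + 0.27*o^2 + 0.82*o - 0.24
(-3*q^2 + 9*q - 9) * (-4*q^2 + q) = 12*q^4 - 39*q^3 + 45*q^2 - 9*q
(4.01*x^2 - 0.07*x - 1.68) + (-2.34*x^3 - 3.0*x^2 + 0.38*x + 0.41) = -2.34*x^3 + 1.01*x^2 + 0.31*x - 1.27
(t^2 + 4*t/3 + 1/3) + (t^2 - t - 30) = 2*t^2 + t/3 - 89/3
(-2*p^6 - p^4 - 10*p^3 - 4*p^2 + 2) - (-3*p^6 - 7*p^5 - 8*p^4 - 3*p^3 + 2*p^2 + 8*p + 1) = p^6 + 7*p^5 + 7*p^4 - 7*p^3 - 6*p^2 - 8*p + 1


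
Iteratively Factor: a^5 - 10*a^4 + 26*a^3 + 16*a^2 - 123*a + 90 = (a + 2)*(a^4 - 12*a^3 + 50*a^2 - 84*a + 45) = (a - 3)*(a + 2)*(a^3 - 9*a^2 + 23*a - 15) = (a - 3)^2*(a + 2)*(a^2 - 6*a + 5) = (a - 5)*(a - 3)^2*(a + 2)*(a - 1)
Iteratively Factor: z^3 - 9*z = (z - 3)*(z^2 + 3*z) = (z - 3)*(z + 3)*(z)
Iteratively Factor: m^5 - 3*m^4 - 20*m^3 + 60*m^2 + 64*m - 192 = (m - 2)*(m^4 - m^3 - 22*m^2 + 16*m + 96) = (m - 2)*(m + 2)*(m^3 - 3*m^2 - 16*m + 48) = (m - 3)*(m - 2)*(m + 2)*(m^2 - 16) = (m - 4)*(m - 3)*(m - 2)*(m + 2)*(m + 4)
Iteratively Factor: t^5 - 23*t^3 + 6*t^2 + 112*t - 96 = (t - 1)*(t^4 + t^3 - 22*t^2 - 16*t + 96) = (t - 1)*(t + 3)*(t^3 - 2*t^2 - 16*t + 32) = (t - 2)*(t - 1)*(t + 3)*(t^2 - 16) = (t - 2)*(t - 1)*(t + 3)*(t + 4)*(t - 4)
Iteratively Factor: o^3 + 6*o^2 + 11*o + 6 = (o + 2)*(o^2 + 4*o + 3) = (o + 1)*(o + 2)*(o + 3)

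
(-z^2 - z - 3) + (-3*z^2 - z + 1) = -4*z^2 - 2*z - 2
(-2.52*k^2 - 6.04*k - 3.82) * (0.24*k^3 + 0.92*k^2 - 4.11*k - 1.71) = -0.6048*k^5 - 3.768*k^4 + 3.8836*k^3 + 25.6192*k^2 + 26.0286*k + 6.5322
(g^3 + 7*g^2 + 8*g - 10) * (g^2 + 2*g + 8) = g^5 + 9*g^4 + 30*g^3 + 62*g^2 + 44*g - 80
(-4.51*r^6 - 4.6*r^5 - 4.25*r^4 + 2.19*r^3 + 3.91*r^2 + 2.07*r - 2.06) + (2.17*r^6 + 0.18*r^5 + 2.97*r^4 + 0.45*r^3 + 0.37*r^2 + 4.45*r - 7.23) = -2.34*r^6 - 4.42*r^5 - 1.28*r^4 + 2.64*r^3 + 4.28*r^2 + 6.52*r - 9.29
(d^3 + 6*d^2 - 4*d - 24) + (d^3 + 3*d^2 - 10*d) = 2*d^3 + 9*d^2 - 14*d - 24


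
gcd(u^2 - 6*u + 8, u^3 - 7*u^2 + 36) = 1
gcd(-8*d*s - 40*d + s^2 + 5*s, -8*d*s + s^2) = -8*d + s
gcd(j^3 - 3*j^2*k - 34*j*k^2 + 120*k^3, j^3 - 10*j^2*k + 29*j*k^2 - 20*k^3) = j^2 - 9*j*k + 20*k^2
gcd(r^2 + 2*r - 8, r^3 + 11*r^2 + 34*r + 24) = r + 4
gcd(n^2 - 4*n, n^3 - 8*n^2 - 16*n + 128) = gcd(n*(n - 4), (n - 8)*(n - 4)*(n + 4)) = n - 4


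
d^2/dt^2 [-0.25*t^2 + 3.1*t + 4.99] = -0.500000000000000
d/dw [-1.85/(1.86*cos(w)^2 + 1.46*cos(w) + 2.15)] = -(6.882*cos(w) + 2.701)*sin(w)/(1.86*cos(w)^2 + 1.46*cos(w) + 2.15)^2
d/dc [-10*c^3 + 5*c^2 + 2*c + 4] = -30*c^2 + 10*c + 2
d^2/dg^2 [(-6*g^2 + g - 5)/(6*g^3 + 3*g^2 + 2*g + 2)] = 6*(-72*g^6 + 36*g^5 - 270*g^4 - 61*g^3 - 93*g^2 + 24*g - 6)/(216*g^9 + 324*g^8 + 378*g^7 + 459*g^6 + 342*g^5 + 234*g^4 + 152*g^3 + 60*g^2 + 24*g + 8)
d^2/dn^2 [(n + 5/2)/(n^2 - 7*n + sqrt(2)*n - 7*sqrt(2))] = ((2*n + 5)*(2*n - 7 + sqrt(2))^2 + (-6*n - 2*sqrt(2) + 9)*(n^2 - 7*n + sqrt(2)*n - 7*sqrt(2)))/(n^2 - 7*n + sqrt(2)*n - 7*sqrt(2))^3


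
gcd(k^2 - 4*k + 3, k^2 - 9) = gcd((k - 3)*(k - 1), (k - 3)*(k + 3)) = k - 3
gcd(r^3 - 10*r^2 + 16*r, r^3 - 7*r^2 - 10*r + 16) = r - 8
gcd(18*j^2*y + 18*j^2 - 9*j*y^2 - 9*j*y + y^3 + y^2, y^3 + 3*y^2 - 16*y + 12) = 1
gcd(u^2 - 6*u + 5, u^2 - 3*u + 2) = u - 1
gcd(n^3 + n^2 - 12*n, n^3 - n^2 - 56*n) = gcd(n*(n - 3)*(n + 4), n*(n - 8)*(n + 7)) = n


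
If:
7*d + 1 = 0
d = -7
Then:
No Solution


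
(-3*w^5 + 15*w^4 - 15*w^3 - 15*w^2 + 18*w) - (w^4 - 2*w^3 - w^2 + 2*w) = -3*w^5 + 14*w^4 - 13*w^3 - 14*w^2 + 16*w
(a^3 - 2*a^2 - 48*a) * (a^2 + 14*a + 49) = a^5 + 12*a^4 - 27*a^3 - 770*a^2 - 2352*a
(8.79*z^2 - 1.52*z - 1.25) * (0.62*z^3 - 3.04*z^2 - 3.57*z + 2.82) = 5.4498*z^5 - 27.664*z^4 - 27.5345*z^3 + 34.0142*z^2 + 0.1761*z - 3.525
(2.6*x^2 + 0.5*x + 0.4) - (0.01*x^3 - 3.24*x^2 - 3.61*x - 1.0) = -0.01*x^3 + 5.84*x^2 + 4.11*x + 1.4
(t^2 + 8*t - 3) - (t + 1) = t^2 + 7*t - 4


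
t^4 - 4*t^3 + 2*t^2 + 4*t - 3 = (t - 3)*(t - 1)^2*(t + 1)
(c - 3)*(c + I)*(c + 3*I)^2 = c^4 - 3*c^3 + 7*I*c^3 - 15*c^2 - 21*I*c^2 + 45*c - 9*I*c + 27*I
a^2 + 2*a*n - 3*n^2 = (a - n)*(a + 3*n)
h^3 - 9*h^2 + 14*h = h*(h - 7)*(h - 2)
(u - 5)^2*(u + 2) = u^3 - 8*u^2 + 5*u + 50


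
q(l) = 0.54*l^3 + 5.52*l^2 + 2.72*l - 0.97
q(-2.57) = 19.33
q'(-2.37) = -14.35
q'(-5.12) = -11.34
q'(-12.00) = 103.52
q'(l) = 1.62*l^2 + 11.04*l + 2.72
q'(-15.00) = 201.62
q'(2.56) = 41.60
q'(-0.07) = 1.96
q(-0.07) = -1.13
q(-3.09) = 27.40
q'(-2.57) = -14.95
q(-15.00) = -622.27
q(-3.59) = 35.42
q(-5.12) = 57.33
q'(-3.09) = -15.93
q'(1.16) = 17.71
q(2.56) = 51.23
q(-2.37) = 16.40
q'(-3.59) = -16.03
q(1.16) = 10.46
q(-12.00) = -171.85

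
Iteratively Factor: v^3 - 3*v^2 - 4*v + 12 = (v - 3)*(v^2 - 4) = (v - 3)*(v + 2)*(v - 2)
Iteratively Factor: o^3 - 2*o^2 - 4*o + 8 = (o + 2)*(o^2 - 4*o + 4) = (o - 2)*(o + 2)*(o - 2)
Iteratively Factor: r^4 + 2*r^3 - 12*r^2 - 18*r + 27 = (r - 1)*(r^3 + 3*r^2 - 9*r - 27) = (r - 1)*(r + 3)*(r^2 - 9) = (r - 3)*(r - 1)*(r + 3)*(r + 3)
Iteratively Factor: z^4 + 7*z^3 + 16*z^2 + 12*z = (z + 2)*(z^3 + 5*z^2 + 6*z) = z*(z + 2)*(z^2 + 5*z + 6) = z*(z + 2)*(z + 3)*(z + 2)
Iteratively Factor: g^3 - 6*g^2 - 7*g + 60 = (g - 4)*(g^2 - 2*g - 15) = (g - 4)*(g + 3)*(g - 5)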